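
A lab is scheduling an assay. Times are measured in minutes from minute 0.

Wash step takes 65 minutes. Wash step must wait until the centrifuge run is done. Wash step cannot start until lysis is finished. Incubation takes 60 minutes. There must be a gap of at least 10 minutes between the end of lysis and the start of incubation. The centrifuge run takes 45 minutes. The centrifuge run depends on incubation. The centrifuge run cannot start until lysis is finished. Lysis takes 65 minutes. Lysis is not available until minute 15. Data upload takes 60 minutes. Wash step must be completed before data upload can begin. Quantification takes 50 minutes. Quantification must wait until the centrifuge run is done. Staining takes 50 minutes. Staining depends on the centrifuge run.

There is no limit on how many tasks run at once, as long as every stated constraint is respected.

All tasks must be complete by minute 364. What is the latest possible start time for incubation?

134

Data upload must finish by minute 364; it takes 60 minutes, so it must start by 364 − 60 = minute 304.
Wash step feeds into data upload (must start by minute 304); so wash step must finish by minute 304 and therefore start by minute 239.
Nothing follows staining; the deadline of minute 364 is its only limit. It must start by 364 − 50 = minute 314.
Nothing follows quantification; the deadline of minute 364 is its only limit. It must start by 364 − 50 = minute 314.
The centrifuge run has several dependents: wash step (must start by minute 239); staining (must start by minute 314); quantification (must start by minute 314). The earliest of those limits is minute 239, so the centrifuge run must start by 239 − 45 = minute 194.
Incubation feeds into the centrifuge run (must start by minute 194); so incubation must finish by minute 194 and therefore start by minute 134.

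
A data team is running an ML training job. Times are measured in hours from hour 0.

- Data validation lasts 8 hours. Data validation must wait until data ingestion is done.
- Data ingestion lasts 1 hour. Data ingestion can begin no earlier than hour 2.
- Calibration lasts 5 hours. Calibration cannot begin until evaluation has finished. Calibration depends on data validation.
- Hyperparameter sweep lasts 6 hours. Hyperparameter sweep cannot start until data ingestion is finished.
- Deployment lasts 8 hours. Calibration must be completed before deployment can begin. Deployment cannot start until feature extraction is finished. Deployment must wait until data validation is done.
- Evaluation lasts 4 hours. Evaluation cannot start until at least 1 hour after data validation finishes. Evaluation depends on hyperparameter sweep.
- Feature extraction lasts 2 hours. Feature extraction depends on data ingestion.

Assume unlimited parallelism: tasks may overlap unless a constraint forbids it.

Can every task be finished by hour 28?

Data ingestion cannot begin until its own release at hour 2. It runs from hour 2 to 2 + 1 = hour 3.
Hyperparameter sweep cannot begin until data ingestion (finishes hour 3). It runs from hour 3 to 3 + 6 = hour 9.
Feature extraction cannot begin until data ingestion (finishes hour 3). It runs from hour 3 to 3 + 2 = hour 5.
Data validation waits on data ingestion (finishes hour 3), so it starts at hour 3 and finishes at 3 + 8 = hour 11.
Evaluation has to wait for data validation (finishes hour 11, plus 1-hour gap → hour 12); hyperparameter sweep (finishes hour 9). The latest of these is hour 12, so evaluation runs hour 12 to 12 + 4 = hour 16.
Calibration has to wait for evaluation (finishes hour 16); data validation (finishes hour 11). The latest of these is hour 16, so calibration runs hour 16 to 16 + 5 = hour 21.
Deployment needs all of calibration (finishes hour 21); feature extraction (finishes hour 5); data validation (finishes hour 11). That puts its earliest start at hour 21; it finishes at 21 + 8 = hour 29.
The earliest everything can be done is hour 29, which is after the deadline of 28, so it is not possible.

No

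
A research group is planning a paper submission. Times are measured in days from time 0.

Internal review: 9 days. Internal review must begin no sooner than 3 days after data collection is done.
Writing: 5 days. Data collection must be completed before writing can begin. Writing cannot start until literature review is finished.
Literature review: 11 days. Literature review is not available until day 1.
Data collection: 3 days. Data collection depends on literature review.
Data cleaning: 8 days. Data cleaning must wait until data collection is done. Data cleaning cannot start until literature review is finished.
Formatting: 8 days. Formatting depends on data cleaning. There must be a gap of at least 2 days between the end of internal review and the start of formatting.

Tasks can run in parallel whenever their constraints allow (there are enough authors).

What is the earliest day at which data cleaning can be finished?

23

Literature review waits on its own release at day 1, so it starts at day 1 and finishes at 1 + 11 = day 12.
Data collection cannot begin until literature review (finishes day 12). It runs from day 12 to 12 + 3 = day 15.
Data cleaning needs all of data collection (finishes day 15); literature review (finishes day 12). That puts its earliest start at day 15; it finishes at 15 + 8 = day 23.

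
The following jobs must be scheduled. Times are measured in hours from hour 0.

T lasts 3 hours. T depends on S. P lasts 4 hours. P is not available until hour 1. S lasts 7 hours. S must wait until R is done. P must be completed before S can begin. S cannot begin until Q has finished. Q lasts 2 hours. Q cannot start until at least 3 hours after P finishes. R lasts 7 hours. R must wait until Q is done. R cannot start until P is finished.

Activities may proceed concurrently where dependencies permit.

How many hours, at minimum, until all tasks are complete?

27

P waits on its own release at hour 1, so it starts at hour 1 and finishes at 1 + 4 = hour 5.
Q cannot begin until P (finishes hour 5, plus 3-hour gap → hour 8). It runs from hour 8 to 8 + 2 = hour 10.
For R: Q (finishes hour 10); P (finishes hour 5). Taking the maximum gives a start of hour 10, and it finishes at 10 + 7 = hour 17.
S has to wait for R (finishes hour 17); P (finishes hour 5); Q (finishes hour 10). The latest of these is hour 17, so S runs hour 17 to 17 + 7 = hour 24.
After S (finishes hour 24), T can start at hour 24 and finishes at hour 27.
All tasks are finished once the last one completes. Finish times: P at 5, Q at 10, R at 17, S at 24, T at 27. The latest is hour 27.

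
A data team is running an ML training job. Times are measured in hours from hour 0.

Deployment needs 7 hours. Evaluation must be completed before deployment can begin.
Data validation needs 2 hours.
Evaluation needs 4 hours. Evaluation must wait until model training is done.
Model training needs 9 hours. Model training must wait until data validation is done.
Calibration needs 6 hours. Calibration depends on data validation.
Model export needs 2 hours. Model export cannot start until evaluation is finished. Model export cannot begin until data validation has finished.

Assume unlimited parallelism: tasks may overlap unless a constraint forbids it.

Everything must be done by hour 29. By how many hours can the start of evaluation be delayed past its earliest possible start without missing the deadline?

Nothing blocks data validation, so it runs from hour 0 to hour 2.
After data validation (finishes hour 2), model training can start at hour 2 and finishes at hour 11.
Evaluation waits on model training (finishes hour 11), so it starts at hour 11 and finishes at 11 + 4 = hour 15.

Working backward from the deadline:
To finish by hour 29, model export (duration 2) must start no later than hour 27.
Nothing follows deployment; the deadline of hour 29 is its only limit. It must start by 29 − 7 = hour 22.
Evaluation feeds model export (must start by hour 27); deployment (must start by hour 22). Taking the minimum, evaluation must finish by hour 22 and start by 22 − 4 = hour 18.
So evaluation can start as early as hour 11 and as late as hour 18, giving 18 − 11 = 7 hours of slack.

7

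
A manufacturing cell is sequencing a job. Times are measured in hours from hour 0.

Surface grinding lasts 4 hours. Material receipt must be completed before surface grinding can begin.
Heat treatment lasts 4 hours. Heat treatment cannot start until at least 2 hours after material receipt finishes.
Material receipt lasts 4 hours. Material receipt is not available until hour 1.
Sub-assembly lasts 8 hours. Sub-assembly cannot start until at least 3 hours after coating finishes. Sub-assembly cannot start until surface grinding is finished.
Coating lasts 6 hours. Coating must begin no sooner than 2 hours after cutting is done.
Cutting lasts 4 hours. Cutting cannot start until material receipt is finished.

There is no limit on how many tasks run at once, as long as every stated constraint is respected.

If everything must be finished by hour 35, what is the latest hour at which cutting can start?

Nothing follows sub-assembly; the deadline of hour 35 is its only limit. It must start by 35 − 8 = hour 27.
Coating must finish before sub-assembly (must start by hour 27, minus 3-hour gap → hour 24). With a 6-hour duration, coating must start by 24 − 6 = hour 18.
Cutting has to be done before coating (must start by hour 18, minus 2-hour gap → hour 16). That means finishing by hour 16, i.e. starting by 16 − 4 = hour 12.

12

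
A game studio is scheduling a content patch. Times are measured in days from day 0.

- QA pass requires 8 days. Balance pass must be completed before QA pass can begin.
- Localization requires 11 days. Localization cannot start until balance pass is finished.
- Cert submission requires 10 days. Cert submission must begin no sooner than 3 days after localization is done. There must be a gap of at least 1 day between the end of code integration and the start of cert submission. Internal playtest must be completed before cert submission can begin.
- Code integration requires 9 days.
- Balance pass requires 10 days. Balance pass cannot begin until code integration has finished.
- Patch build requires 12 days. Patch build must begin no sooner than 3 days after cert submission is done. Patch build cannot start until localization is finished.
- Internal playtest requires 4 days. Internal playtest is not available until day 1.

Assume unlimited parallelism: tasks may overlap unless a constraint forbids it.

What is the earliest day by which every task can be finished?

58

After its own release at day 1, internal playtest can start at day 1 and finishes at day 5.
Code integration can start immediately at day 0; it finishes at day 9.
Balance pass cannot begin until code integration (finishes day 9). It runs from day 9 to 9 + 10 = day 19.
After balance pass (finishes day 19), QA pass can start at day 19 and finishes at day 27.
Localization waits on balance pass (finishes day 19), so it starts at day 19 and finishes at 19 + 11 = day 30.
Cert submission cannot start until localization (finishes day 30, plus 3-day gap → day 33); code integration (finishes day 9, plus 1-day gap → day 10); internal playtest (finishes day 5). The controlling bound is day 33, so cert submission finishes at 33 + 10 = day 43.
Patch build cannot start until cert submission (finishes day 43, plus 3-day gap → day 46); localization (finishes day 30). The controlling bound is day 46, so patch build finishes at 46 + 12 = day 58.
All tasks are finished once the last one completes. Finish times: Code integration at 9, Internal playtest at 5, Balance pass at 19, Localization at 30, QA pass at 27, Cert submission at 43, Patch build at 58. The latest is day 58.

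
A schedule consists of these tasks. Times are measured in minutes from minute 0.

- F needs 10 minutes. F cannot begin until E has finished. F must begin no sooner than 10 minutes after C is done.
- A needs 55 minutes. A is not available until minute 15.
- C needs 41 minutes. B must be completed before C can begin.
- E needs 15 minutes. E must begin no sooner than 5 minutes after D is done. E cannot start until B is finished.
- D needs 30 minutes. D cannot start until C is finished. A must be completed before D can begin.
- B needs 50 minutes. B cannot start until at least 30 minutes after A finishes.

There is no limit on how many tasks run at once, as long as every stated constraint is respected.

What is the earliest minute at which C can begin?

150

A waits on its own release at minute 15, so it starts at minute 15 and finishes at 15 + 55 = minute 70.
B waits on A (finishes minute 70, plus 30-minute gap → minute 100), so it starts at minute 100 and finishes at 100 + 50 = minute 150.
C waits on B (finishes minute 150), so the earliest it can start is minute 150.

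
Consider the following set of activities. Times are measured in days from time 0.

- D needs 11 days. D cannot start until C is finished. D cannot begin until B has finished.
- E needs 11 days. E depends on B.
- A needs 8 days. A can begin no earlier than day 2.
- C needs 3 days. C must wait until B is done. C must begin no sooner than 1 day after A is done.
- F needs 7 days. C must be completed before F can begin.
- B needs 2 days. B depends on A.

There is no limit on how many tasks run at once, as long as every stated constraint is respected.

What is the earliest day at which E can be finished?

A waits on its own release at day 2, so it starts at day 2 and finishes at 2 + 8 = day 10.
B waits on A (finishes day 10), so it starts at day 10 and finishes at 10 + 2 = day 12.
E cannot begin until B (finishes day 12). It runs from day 12 to 12 + 11 = day 23.

23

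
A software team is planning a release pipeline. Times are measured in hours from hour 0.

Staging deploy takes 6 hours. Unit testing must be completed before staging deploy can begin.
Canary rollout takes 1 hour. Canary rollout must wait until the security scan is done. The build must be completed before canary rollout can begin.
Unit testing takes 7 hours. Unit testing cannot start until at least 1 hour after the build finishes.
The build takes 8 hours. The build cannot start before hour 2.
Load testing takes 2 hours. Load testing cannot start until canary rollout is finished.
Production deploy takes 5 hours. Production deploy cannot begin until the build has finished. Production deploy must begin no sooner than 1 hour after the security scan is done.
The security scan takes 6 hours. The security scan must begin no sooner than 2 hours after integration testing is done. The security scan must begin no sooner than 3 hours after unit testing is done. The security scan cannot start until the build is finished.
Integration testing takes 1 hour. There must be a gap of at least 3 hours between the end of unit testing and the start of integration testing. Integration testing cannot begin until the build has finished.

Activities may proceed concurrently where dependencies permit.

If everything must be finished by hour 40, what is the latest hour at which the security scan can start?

28

Load testing has no dependents, so it just needs to finish by hour 40. Starting by 40 − 2 = hour 38 achieves that.
Since load testing (must start by hour 38) depends on it, canary rollout must finish by hour 38. Backing off its 1-hour duration gives a latest start of hour 37.
Nothing follows production deploy; the deadline of hour 40 is its only limit. It must start by 40 − 5 = hour 35.
For the security scan: canary rollout (must start by hour 37); production deploy (must start by hour 35, minus 1-hour gap → hour 34). The most restrictive is hour 34; with a 6-hour duration, the security scan must start by hour 28.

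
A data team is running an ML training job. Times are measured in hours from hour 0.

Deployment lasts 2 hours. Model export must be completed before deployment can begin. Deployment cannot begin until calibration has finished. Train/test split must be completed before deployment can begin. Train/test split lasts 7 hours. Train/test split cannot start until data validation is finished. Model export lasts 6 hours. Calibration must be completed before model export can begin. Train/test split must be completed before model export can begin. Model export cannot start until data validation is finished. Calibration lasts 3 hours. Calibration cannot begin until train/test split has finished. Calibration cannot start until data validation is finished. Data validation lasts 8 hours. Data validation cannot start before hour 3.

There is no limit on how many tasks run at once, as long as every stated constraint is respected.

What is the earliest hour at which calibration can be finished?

After its own release at hour 3, data validation can start at hour 3 and finishes at hour 11.
Train/test split waits on data validation (finishes hour 11), so it starts at hour 11 and finishes at 11 + 7 = hour 18.
Calibration has to wait for train/test split (finishes hour 18); data validation (finishes hour 11). The latest of these is hour 18, so calibration runs hour 18 to 18 + 3 = hour 21.

21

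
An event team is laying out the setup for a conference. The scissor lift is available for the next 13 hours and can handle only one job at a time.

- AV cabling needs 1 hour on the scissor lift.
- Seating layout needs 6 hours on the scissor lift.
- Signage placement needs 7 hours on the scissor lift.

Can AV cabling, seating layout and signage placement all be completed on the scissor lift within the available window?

No

Running back to back, the jobs need 1 + 6 + 7 = 14 hours on the scissor lift.
Since 14 > 13, they cannot all fit.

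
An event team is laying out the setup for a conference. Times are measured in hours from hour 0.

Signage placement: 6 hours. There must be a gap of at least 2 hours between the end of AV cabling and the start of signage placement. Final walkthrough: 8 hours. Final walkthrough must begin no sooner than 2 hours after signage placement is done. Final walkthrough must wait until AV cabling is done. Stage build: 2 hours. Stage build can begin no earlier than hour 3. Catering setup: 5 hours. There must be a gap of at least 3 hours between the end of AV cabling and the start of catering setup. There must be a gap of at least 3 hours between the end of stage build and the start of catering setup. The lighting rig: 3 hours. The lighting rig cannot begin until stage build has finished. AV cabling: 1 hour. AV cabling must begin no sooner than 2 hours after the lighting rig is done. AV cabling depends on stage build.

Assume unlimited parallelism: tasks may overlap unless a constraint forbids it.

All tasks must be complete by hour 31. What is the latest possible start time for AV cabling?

Final walkthrough must finish by hour 31; it takes 8 hours, so it must start by 31 − 8 = hour 23.
Signage placement feeds into final walkthrough (must start by hour 23, minus 2-hour gap → hour 21); so signage placement must finish by hour 21 and therefore start by hour 15.
To finish by hour 31, catering setup (duration 5) must start no later than hour 26.
For AV cabling: signage placement (must start by hour 15, minus 2-hour gap → hour 13); catering setup (must start by hour 26, minus 3-hour gap → hour 23); final walkthrough (must start by hour 23). The most restrictive is hour 13; with a 1-hour duration, AV cabling must start by hour 12.

12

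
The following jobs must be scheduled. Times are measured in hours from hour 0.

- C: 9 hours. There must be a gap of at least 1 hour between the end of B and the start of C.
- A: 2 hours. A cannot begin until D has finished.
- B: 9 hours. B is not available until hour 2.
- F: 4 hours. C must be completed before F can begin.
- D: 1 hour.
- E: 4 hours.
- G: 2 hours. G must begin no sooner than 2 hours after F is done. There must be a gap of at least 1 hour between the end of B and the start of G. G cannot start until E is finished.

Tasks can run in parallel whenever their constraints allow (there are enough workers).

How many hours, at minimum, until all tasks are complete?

29

Nothing blocks E, so it runs from hour 0 to hour 4.
D has no prerequisites, so it starts at hour 0 and finishes at hour 1.
After D (finishes hour 1), A can start at hour 1 and finishes at hour 3.
B cannot begin until its own release at hour 2. It runs from hour 2 to 2 + 9 = hour 11.
After B (finishes hour 11, plus 1-hour gap → hour 12), C can start at hour 12 and finishes at hour 21.
F cannot begin until C (finishes hour 21). It runs from hour 21 to 21 + 4 = hour 25.
G has to wait for F (finishes hour 25, plus 2-hour gap → hour 27); B (finishes hour 11, plus 1-hour gap → hour 12); E (finishes hour 4). The latest of these is hour 27, so G runs hour 27 to 27 + 2 = hour 29.
All tasks are finished once the last one completes. Finish times: A at 3, B at 11, C at 21, D at 1, E at 4, F at 25, G at 29. The latest is hour 29.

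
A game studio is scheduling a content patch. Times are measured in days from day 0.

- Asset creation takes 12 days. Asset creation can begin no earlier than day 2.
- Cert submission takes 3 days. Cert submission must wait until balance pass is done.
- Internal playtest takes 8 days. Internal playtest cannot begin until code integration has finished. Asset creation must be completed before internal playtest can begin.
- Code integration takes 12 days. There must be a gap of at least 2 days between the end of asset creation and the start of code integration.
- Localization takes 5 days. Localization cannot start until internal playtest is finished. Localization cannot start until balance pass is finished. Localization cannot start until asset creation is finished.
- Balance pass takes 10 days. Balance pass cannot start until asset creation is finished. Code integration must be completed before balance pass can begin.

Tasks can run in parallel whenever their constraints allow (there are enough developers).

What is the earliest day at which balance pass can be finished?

After its own release at day 2, asset creation can start at day 2 and finishes at day 14.
After asset creation (finishes day 14, plus 2-day gap → day 16), code integration can start at day 16 and finishes at day 28.
Balance pass has to wait for asset creation (finishes day 14); code integration (finishes day 28). The latest of these is day 28, so balance pass runs day 28 to 28 + 10 = day 38.

38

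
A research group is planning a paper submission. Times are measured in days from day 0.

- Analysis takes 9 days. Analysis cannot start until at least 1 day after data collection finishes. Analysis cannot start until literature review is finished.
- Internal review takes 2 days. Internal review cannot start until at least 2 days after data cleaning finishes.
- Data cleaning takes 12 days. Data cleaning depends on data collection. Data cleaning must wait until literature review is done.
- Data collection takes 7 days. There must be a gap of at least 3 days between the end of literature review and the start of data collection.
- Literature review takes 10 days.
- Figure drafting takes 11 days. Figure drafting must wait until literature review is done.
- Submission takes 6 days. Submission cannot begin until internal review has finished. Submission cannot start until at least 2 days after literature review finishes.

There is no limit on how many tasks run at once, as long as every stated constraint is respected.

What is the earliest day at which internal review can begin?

Literature review can start immediately at day 0; it finishes at day 10.
Data collection waits on literature review (finishes day 10, plus 3-day gap → day 13), so it starts at day 13 and finishes at 13 + 7 = day 20.
For data cleaning: data collection (finishes day 20); literature review (finishes day 10). Taking the maximum gives a start of day 20, and it finishes at 20 + 12 = day 32.
Internal review waits on data cleaning (finishes day 32, plus 2-day gap → day 34), so the earliest it can start is day 34.

34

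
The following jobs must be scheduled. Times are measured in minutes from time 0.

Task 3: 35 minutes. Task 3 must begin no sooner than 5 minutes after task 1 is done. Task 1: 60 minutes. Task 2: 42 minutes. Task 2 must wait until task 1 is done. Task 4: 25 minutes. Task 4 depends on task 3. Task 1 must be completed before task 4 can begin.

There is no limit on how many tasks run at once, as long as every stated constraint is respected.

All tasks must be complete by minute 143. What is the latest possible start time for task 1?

18

Task 2 must finish by minute 143; it takes 42 minutes, so it must start by 143 − 42 = minute 101.
To finish by minute 143, task 4 (duration 25) must start no later than minute 118.
Since task 4 (must start by minute 118) depends on it, task 3 must finish by minute 118. Backing off its 35-minute duration gives a latest start of minute 83.
For task 1: task 2 (must start by minute 101); task 3 (must start by minute 83, minus 5-minute gap → minute 78); task 4 (must start by minute 118). The most restrictive is minute 78; with a 60-minute duration, task 1 must start by minute 18.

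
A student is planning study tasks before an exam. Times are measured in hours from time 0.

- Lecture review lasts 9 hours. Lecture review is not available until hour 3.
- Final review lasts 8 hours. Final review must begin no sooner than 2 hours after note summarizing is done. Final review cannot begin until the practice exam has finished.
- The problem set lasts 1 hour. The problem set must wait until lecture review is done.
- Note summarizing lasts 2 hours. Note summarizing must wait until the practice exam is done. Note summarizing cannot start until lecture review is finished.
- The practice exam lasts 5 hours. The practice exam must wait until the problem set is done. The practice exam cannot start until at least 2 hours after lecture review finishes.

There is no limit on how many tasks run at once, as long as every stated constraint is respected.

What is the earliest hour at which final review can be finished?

31

Lecture review waits on its own release at hour 3, so it starts at hour 3 and finishes at 3 + 9 = hour 12.
The problem set cannot begin until lecture review (finishes hour 12). It runs from hour 12 to 12 + 1 = hour 13.
The practice exam has to wait for the problem set (finishes hour 13); lecture review (finishes hour 12, plus 2-hour gap → hour 14). The latest of these is hour 14, so the practice exam runs hour 14 to 14 + 5 = hour 19.
For note summarizing: the practice exam (finishes hour 19); lecture review (finishes hour 12). Taking the maximum gives a start of hour 19, and it finishes at 19 + 2 = hour 21.
For final review: note summarizing (finishes hour 21, plus 2-hour gap → hour 23); the practice exam (finishes hour 19). Taking the maximum gives a start of hour 23, and it finishes at 23 + 8 = hour 31.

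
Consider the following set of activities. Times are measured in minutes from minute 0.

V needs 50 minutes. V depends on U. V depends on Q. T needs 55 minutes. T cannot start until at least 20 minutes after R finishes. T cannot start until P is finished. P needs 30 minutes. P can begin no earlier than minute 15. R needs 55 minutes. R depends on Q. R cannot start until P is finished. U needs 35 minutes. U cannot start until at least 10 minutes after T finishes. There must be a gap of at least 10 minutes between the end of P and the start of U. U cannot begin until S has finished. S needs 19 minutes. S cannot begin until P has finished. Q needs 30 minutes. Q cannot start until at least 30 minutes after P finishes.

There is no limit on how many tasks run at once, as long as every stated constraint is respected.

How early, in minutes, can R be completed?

160

P cannot begin until its own release at minute 15. It runs from minute 15 to 15 + 30 = minute 45.
Q waits on P (finishes minute 45, plus 30-minute gap → minute 75), so it starts at minute 75 and finishes at 75 + 30 = minute 105.
R has to wait for Q (finishes minute 105); P (finishes minute 45). The latest of these is minute 105, so R runs minute 105 to 105 + 55 = minute 160.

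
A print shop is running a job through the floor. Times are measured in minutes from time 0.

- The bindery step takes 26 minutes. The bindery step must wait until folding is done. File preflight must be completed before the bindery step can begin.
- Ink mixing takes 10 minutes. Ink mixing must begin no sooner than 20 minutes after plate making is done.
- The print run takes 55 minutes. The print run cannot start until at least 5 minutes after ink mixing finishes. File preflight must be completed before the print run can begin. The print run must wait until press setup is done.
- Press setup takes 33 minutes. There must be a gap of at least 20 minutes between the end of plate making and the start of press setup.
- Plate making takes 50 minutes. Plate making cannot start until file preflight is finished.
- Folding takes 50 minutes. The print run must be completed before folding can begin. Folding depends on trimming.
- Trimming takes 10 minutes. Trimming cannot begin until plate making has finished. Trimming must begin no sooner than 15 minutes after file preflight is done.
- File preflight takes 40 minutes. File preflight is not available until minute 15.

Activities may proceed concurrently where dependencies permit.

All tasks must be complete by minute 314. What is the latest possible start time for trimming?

228

To finish by minute 314, the bindery step (duration 26) must start no later than minute 288.
Since the bindery step (must start by minute 288) depends on it, folding must finish by minute 288. Backing off its 50-minute duration gives a latest start of minute 238.
Since folding (must start by minute 238) depends on it, trimming must finish by minute 238. Backing off its 10-minute duration gives a latest start of minute 228.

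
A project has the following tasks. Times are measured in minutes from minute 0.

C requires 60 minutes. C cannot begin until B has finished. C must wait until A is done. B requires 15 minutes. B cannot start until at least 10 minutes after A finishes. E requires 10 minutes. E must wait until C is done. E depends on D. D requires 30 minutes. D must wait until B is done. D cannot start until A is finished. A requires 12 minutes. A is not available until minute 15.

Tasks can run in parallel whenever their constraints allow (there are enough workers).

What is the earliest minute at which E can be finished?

After its own release at minute 15, A can start at minute 15 and finishes at minute 27.
After A (finishes minute 27, plus 10-minute gap → minute 37), B can start at minute 37 and finishes at minute 52.
For D: B (finishes minute 52); A (finishes minute 27). Taking the maximum gives a start of minute 52, and it finishes at 52 + 30 = minute 82.
C cannot start until B (finishes minute 52); A (finishes minute 27). The controlling bound is minute 52, so C finishes at 52 + 60 = minute 112.
E has to wait for C (finishes minute 112); D (finishes minute 82). The latest of these is minute 112, so E runs minute 112 to 112 + 10 = minute 122.

122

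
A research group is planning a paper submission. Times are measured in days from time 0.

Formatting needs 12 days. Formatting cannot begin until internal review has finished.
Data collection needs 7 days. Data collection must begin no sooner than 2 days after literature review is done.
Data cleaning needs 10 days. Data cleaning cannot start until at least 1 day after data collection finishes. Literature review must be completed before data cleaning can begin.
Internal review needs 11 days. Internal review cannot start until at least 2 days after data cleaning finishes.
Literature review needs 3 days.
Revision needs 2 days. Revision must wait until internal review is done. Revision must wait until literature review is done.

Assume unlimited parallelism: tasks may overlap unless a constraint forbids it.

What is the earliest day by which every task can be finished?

48

Nothing blocks literature review, so it runs from day 0 to day 3.
After literature review (finishes day 3, plus 2-day gap → day 5), data collection can start at day 5 and finishes at day 12.
For data cleaning: data collection (finishes day 12, plus 1-day gap → day 13); literature review (finishes day 3). Taking the maximum gives a start of day 13, and it finishes at 13 + 10 = day 23.
Internal review cannot begin until data cleaning (finishes day 23, plus 2-day gap → day 25). It runs from day 25 to 25 + 11 = day 36.
Formatting waits on internal review (finishes day 36), so it starts at day 36 and finishes at 36 + 12 = day 48.
Revision has to wait for internal review (finishes day 36); literature review (finishes day 3). The latest of these is day 36, so revision runs day 36 to 36 + 2 = day 38.
All tasks are finished once the last one completes. Finish times: Literature review at 3, Data collection at 12, Data cleaning at 23, Internal review at 36, Revision at 38, Formatting at 48. The latest is day 48.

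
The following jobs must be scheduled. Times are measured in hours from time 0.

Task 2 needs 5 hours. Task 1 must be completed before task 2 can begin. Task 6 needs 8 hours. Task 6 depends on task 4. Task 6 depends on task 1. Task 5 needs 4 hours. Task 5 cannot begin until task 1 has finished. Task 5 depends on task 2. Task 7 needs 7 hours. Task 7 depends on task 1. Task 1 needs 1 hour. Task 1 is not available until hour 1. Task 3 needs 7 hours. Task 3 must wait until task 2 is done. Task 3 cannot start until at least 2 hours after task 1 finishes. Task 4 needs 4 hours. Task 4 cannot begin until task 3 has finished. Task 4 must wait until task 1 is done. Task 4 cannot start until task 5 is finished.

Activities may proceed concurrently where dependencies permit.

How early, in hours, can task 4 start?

14

Task 1 cannot begin until its own release at hour 1. It runs from hour 1 to 1 + 1 = hour 2.
After task 1 (finishes hour 2), task 2 can start at hour 2 and finishes at hour 7.
Task 5 needs all of task 1 (finishes hour 2); task 2 (finishes hour 7). That puts its earliest start at hour 7; it finishes at 7 + 4 = hour 11.
Task 3 needs all of task 2 (finishes hour 7); task 1 (finishes hour 2, plus 2-hour gap → hour 4). That puts its earliest start at hour 7; it finishes at 7 + 7 = hour 14.
Task 4 waits on task 3 (finishes hour 14); task 1 (finishes hour 2); task 5 (finishes hour 11). The latest of these is hour 14, which is the earliest task 4 can start.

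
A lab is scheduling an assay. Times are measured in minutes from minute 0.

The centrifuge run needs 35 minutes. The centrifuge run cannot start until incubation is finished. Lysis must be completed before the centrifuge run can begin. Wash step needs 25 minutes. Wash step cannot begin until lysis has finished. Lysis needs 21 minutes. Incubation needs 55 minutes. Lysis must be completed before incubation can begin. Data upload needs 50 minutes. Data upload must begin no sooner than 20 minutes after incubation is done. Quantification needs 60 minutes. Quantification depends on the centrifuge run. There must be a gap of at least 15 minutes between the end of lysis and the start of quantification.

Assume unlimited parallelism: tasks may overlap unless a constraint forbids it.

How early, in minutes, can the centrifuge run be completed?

Lysis can start immediately at minute 0; it finishes at minute 21.
Incubation waits on lysis (finishes minute 21), so it starts at minute 21 and finishes at 21 + 55 = minute 76.
The centrifuge run needs all of incubation (finishes minute 76); lysis (finishes minute 21). That puts its earliest start at minute 76; it finishes at 76 + 35 = minute 111.

111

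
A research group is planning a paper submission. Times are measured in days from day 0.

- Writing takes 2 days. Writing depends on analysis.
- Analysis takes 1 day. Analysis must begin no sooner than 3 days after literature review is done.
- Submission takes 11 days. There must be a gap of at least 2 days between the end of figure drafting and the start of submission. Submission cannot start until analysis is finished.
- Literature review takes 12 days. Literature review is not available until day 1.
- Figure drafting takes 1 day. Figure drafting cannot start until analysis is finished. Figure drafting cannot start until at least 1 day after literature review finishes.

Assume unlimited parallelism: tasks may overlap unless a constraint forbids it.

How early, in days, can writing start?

Literature review waits on its own release at day 1, so it starts at day 1 and finishes at 1 + 12 = day 13.
After literature review (finishes day 13, plus 3-day gap → day 16), analysis can start at day 16 and finishes at day 17.
Writing waits on analysis (finishes day 17), so the earliest it can start is day 17.

17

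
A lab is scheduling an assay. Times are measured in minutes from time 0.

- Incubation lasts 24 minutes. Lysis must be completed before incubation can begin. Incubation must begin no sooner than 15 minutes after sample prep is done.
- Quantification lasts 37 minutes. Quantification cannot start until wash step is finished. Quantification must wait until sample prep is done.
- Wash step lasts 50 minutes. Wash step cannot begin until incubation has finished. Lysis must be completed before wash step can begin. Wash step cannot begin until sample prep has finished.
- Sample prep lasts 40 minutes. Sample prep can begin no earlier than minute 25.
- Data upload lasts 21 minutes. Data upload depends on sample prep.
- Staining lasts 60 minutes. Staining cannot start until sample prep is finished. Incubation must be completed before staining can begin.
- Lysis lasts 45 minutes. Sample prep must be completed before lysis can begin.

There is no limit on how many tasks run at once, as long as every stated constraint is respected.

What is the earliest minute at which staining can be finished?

Sample prep waits on its own release at minute 25, so it starts at minute 25 and finishes at 25 + 40 = minute 65.
Lysis cannot begin until sample prep (finishes minute 65). It runs from minute 65 to 65 + 45 = minute 110.
Incubation cannot start until lysis (finishes minute 110); sample prep (finishes minute 65, plus 15-minute gap → minute 80). The controlling bound is minute 110, so incubation finishes at 110 + 24 = minute 134.
Staining cannot start until sample prep (finishes minute 65); incubation (finishes minute 134). The controlling bound is minute 134, so staining finishes at 134 + 60 = minute 194.

194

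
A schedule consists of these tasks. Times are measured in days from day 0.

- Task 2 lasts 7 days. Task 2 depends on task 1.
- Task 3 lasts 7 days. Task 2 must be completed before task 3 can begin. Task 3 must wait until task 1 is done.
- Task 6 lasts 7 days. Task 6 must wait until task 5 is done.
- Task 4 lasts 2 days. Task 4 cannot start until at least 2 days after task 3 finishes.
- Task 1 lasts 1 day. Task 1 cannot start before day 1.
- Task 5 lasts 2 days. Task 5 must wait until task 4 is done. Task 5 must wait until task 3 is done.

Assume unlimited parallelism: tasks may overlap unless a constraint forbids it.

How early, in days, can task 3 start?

9

After its own release at day 1, task 1 can start at day 1 and finishes at day 2.
After task 1 (finishes day 2), task 2 can start at day 2 and finishes at day 9.
Task 3 waits on task 2 (finishes day 9); task 1 (finishes day 2). The latest of these is day 9, which is the earliest task 3 can start.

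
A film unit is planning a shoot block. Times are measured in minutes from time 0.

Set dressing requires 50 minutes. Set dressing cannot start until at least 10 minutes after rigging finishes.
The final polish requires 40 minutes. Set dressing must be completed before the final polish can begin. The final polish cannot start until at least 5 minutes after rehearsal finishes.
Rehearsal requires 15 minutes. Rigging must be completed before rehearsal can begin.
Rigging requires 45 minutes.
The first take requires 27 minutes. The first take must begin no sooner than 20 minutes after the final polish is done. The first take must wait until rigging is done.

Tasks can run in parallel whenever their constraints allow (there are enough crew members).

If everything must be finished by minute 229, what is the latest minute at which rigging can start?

37

Nothing follows the first take; the deadline of minute 229 is its only limit. It must start by 229 − 27 = minute 202.
The final polish has to be done before the first take (must start by minute 202, minus 20-minute gap → minute 182). That means finishing by minute 182, i.e. starting by 182 − 40 = minute 142.
Since the final polish (must start by minute 142) depends on it, set dressing must finish by minute 142. Backing off its 50-minute duration gives a latest start of minute 92.
Rehearsal must finish before the final polish (must start by minute 142, minus 5-minute gap → minute 137). With a 15-minute duration, rehearsal must start by 137 − 15 = minute 122.
Rigging has several dependents: set dressing (must start by minute 92, minus 10-minute gap → minute 82); rehearsal (must start by minute 122); the first take (must start by minute 202). The earliest of those limits is minute 82, so rigging must start by 82 − 45 = minute 37.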